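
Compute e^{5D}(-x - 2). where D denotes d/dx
- x - 7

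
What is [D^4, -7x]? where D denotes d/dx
-28D^{3}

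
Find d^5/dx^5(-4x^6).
- 2880 x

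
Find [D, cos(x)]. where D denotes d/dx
- \sin{\left(x \right)}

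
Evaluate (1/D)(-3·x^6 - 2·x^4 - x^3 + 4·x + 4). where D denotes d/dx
- \frac{3 x^{7}}{7} - \frac{2 x^{5}}{5} - \frac{x^{4}}{4} + 2 x^{2} + 4 x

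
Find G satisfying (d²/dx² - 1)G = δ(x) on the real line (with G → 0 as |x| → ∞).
-\frac{e^{-|x|}}{2}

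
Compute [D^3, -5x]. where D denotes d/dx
-15D^{2}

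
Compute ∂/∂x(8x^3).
24 x^{2}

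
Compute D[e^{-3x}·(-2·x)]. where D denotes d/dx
2 \left(3 x - 1\right) e^{- 3 x}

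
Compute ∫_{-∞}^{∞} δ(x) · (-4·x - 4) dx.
-4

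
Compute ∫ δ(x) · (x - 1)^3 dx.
-1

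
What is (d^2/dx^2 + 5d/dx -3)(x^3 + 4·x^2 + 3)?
- 3 x^{3} + 3 x^{2} + 46 x - 1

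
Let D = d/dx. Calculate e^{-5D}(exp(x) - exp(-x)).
- e^{5 - x} + e^{x - 5}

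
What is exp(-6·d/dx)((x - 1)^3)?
x^{3} - 21 x^{2} + 147 x - 343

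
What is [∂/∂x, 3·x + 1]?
3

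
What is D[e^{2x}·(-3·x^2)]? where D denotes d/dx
6 x \left(- x - 1\right) e^{2 x}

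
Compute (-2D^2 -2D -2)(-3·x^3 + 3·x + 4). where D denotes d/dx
6 x^{3} + 18 x^{2} + 30 x - 14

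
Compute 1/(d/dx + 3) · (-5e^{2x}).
- e^{2 x}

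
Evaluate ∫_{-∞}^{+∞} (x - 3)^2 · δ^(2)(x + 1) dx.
2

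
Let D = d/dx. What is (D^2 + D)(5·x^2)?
10 x + 10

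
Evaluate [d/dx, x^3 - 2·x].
3 x^{2} - 2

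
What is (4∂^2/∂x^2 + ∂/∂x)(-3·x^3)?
9 x \left(- x - 8\right)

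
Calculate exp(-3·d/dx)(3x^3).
3 x^{3} - 27 x^{2} + 81 x - 81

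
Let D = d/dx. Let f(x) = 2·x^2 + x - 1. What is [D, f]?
4 x + 1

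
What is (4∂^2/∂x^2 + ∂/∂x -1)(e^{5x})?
104 e^{5 x}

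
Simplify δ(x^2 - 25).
\frac{\delta(x - 5) + \delta(x + 5)}{10}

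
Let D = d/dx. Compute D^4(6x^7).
5040 x^{3}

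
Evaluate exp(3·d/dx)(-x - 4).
- x - 7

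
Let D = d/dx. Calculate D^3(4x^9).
2016 x^{6}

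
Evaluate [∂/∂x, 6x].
6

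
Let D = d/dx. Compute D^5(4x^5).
480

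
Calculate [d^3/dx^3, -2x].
-6\frac{d^{2}}{dx^{2}}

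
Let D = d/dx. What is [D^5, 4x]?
20D^{4}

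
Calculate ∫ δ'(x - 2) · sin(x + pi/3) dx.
- \cos{\left(\frac{\pi}{3} + 2 \right)}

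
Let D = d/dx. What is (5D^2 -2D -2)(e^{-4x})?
86 e^{- 4 x}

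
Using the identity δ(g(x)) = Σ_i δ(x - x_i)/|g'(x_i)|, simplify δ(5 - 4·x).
\frac{\delta(x - 5/4)}{4}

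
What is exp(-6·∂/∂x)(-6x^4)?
- 6 x^{4} + 144 x^{3} - 1296 x^{2} + 5184 x - 7776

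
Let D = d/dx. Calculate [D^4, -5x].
-20D^{3}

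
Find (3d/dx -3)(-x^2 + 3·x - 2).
3 x^{2} - 15 x + 15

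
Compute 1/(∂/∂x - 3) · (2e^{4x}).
2 e^{4 x}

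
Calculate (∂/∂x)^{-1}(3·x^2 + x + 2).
x^{3} + \frac{x^{2}}{2} + 2 x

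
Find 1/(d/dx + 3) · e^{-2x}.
e^{- 2 x}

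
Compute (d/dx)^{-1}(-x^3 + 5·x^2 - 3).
- \frac{x^{4}}{4} + \frac{5 x^{3}}{3} - 3 x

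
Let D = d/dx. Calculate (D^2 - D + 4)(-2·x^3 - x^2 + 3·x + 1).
- 8 x^{3} + 2 x^{2} + 2 x - 1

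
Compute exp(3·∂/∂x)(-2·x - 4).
- 2 x - 10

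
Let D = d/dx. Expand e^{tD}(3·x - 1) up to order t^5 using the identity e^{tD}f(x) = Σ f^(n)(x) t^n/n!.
3 t + 3 x - 1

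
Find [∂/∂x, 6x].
6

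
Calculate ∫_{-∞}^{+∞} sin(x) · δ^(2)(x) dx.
0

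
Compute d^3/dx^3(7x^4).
168 x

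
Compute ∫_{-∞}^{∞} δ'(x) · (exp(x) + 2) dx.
-1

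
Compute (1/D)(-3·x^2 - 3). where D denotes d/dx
- x^{3} - 3 x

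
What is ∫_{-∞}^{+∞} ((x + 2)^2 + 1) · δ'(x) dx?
-4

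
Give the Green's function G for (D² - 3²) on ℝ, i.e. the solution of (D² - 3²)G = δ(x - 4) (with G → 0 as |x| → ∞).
-\frac{e^{-3|x - 4|}}{6}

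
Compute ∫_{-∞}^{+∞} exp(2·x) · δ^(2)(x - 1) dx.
4 e^{2}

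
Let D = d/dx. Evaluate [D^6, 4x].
24D^{5}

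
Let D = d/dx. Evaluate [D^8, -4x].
-32D^{7}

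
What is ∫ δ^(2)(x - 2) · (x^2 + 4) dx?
2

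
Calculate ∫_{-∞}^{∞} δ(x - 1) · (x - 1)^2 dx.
0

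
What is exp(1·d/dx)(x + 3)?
x + 4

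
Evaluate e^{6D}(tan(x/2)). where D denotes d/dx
\tan{\left(\frac{x}{2} + 3 \right)}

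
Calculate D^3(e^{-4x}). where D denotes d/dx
- 64 e^{- 4 x}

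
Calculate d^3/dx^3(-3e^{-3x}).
81 e^{- 3 x}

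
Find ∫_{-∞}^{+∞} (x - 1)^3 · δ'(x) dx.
-3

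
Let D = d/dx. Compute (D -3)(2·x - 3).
11 - 6 x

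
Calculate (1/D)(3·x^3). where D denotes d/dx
\frac{3 x^{4}}{4}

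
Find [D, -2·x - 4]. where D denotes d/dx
-2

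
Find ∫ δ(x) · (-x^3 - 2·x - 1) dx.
-1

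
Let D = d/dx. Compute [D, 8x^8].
64 x^{7}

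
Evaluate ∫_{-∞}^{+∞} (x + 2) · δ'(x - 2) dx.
-1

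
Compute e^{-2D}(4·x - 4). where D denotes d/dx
4 x - 12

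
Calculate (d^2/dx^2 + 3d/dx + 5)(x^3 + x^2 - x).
5 x^{3} + 14 x^{2} + 7 x - 1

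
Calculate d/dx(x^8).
8 x^{7}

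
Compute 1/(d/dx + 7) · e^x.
\frac{e^{x}}{8}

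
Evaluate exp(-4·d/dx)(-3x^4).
- 3 x^{4} + 48 x^{3} - 288 x^{2} + 768 x - 768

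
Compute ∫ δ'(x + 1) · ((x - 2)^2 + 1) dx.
6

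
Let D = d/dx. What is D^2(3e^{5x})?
75 e^{5 x}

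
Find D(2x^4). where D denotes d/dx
8 x^{3}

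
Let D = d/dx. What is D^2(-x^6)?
- 30 x^{4}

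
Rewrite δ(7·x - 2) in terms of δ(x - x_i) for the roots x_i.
\frac{\delta(x - 2/7)}{7}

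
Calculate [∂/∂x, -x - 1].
-1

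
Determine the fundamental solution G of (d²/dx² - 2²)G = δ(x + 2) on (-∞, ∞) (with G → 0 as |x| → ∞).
-\frac{e^{-2|x + 2|}}{4}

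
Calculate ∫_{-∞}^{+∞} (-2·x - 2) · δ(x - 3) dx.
-8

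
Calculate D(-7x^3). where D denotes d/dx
- 21 x^{2}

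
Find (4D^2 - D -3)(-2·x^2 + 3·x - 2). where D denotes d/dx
6 x^{2} - 5 x - 13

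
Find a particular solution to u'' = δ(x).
\frac{|x|}{2}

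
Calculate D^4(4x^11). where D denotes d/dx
31680 x^{7}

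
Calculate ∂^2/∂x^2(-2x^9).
- 144 x^{7}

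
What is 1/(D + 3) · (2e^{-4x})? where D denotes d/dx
- 2 e^{- 4 x}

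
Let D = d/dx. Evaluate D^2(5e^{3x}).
45 e^{3 x}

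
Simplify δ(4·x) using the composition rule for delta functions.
\frac{\delta(x)}{4}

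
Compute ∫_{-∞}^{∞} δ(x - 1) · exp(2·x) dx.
e^{2}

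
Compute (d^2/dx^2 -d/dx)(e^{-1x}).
2 e^{- x}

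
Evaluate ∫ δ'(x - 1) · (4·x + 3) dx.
-4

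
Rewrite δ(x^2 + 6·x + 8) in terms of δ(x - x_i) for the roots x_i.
\frac{\delta(x + 4) + \delta(x + 2)}{2}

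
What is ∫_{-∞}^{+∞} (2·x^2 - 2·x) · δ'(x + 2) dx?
10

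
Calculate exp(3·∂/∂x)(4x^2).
4 x^{2} + 24 x + 36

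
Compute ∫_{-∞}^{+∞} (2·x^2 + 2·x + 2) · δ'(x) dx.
-2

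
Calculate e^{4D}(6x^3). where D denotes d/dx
6 x^{3} + 72 x^{2} + 288 x + 384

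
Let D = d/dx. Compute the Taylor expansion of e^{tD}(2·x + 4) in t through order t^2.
2 t + 2 x + 4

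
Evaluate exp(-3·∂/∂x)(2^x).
2^{x - 3}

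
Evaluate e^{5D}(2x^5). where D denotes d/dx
2 x^{5} + 50 x^{4} + 500 x^{3} + 2500 x^{2} + 6250 x + 6250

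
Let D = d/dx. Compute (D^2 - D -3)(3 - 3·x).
9 x - 6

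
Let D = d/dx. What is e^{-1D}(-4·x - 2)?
2 - 4 x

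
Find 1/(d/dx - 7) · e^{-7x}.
- \frac{e^{- 7 x}}{14}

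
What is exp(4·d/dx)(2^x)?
2^{x + 4}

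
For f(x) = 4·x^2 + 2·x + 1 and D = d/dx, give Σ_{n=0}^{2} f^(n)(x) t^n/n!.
4 t^{2} + 2 t \left(4 x + 1\right) + 4 x^{2} + 2 x + 1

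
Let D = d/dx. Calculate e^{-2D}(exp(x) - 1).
e^{x - 2} - 1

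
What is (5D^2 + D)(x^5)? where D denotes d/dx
5 x^{3} \left(x + 20\right)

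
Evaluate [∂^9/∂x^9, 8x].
72\frac{d^{8}}{dx^{8}}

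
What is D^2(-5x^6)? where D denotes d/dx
- 150 x^{4}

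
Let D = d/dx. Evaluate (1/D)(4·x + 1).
2 x^{2} + x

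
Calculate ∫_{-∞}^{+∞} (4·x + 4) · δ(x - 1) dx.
8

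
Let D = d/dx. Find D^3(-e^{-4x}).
64 e^{- 4 x}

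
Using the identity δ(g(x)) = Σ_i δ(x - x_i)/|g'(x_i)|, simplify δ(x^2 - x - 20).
\frac{\delta(x + 4) + \delta(x - 5)}{9}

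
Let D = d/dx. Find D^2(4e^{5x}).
100 e^{5 x}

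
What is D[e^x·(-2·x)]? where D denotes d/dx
2 \left(- x - 1\right) e^{x}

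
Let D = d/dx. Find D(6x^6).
36 x^{5}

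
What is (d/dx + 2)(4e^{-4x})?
- 8 e^{- 4 x}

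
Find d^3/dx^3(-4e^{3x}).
- 108 e^{3 x}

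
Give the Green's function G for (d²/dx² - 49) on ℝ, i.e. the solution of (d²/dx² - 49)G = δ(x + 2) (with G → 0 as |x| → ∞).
-\frac{e^{-7|x + 2|}}{14}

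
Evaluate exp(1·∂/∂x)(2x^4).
2 x^{4} + 8 x^{3} + 12 x^{2} + 8 x + 2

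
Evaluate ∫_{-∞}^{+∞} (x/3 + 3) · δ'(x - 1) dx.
- \frac{1}{3}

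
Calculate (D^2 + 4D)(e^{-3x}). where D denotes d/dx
- 3 e^{- 3 x}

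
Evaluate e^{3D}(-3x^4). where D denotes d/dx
- 3 x^{4} - 36 x^{3} - 162 x^{2} - 324 x - 243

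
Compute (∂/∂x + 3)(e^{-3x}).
0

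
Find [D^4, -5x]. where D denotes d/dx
-20D^{3}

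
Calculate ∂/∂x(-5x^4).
- 20 x^{3}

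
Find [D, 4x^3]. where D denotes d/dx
12 x^{2}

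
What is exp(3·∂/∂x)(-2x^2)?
- 2 x^{2} - 12 x - 18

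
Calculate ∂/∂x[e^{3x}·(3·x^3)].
9 x^{2} \left(x + 1\right) e^{3 x}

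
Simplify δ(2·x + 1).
\frac{\delta(x + 1/2)}{2}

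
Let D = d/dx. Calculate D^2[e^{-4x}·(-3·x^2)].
6 \left(- 8 x^{2} + 8 x - 1\right) e^{- 4 x}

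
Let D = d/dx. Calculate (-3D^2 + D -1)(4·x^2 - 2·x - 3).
- 4 x^{2} + 10 x - 23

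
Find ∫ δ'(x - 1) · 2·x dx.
-2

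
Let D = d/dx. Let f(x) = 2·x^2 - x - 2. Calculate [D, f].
4 x - 1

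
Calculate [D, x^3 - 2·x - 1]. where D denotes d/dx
3 x^{2} - 2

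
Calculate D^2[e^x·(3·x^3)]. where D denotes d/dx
3 x \left(x^{2} + 6 x + 6\right) e^{x}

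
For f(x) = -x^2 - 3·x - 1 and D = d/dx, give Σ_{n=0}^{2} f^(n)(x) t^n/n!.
- t^{2} - t \left(2 x + 3\right) - x^{2} - 3 x - 1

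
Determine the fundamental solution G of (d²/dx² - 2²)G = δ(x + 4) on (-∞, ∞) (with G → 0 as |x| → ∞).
-\frac{e^{-2|x + 4|}}{4}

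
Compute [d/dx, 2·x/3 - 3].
\frac{2}{3}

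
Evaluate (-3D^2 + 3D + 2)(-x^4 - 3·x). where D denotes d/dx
- 2 x^{4} - 12 x^{3} + 36 x^{2} - 6 x - 9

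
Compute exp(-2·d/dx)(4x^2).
4 x^{2} - 16 x + 16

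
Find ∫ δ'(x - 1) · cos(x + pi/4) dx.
\sin{\left(\frac{\pi}{4} + 1 \right)}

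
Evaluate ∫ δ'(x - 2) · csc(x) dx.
\cot{\left(2 \right)} \csc{\left(2 \right)}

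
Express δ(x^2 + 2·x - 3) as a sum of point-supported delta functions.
\frac{\delta(x - 1) + \delta(x + 3)}{4}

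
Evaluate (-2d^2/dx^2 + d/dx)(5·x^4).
20 x^{2} \left(x - 6\right)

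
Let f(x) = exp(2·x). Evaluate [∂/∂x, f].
2 e^{2 x}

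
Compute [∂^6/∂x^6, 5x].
30\frac{d^{5}}{dx^{5}}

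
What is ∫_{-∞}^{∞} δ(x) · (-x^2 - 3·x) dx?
0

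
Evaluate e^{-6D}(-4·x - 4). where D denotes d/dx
20 - 4 x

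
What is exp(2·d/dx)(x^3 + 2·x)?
x^{3} + 6 x^{2} + 14 x + 12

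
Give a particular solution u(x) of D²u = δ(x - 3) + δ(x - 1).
\frac{|x - 3|}{2} + \frac{|x - 1|}{2}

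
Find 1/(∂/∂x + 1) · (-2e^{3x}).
- \frac{e^{3 x}}{2}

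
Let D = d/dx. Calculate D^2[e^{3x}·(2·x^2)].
\left(18 x^{2} + 24 x + 4\right) e^{3 x}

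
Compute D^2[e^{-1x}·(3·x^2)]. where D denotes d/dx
3 \left(x^{2} - 4 x + 2\right) e^{- x}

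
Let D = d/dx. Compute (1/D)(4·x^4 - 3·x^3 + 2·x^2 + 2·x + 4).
\frac{4 x^{5}}{5} - \frac{3 x^{4}}{4} + \frac{2 x^{3}}{3} + x^{2} + 4 x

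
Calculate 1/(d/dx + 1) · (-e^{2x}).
- \frac{e^{2 x}}{3}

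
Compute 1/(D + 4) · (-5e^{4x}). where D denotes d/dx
- \frac{5 e^{4 x}}{8}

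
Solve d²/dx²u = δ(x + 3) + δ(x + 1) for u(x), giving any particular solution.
\frac{|x + 3|}{2} + \frac{|x + 1|}{2}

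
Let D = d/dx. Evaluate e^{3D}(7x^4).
7 x^{4} + 84 x^{3} + 378 x^{2} + 756 x + 567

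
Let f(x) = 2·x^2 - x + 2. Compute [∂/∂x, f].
4 x - 1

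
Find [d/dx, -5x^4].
- 20 x^{3}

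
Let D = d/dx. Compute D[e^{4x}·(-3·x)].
\left(- 12 x - 3\right) e^{4 x}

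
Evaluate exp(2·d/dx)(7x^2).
7 x^{2} + 28 x + 28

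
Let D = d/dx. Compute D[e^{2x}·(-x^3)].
x^{2} \left(- 2 x - 3\right) e^{2 x}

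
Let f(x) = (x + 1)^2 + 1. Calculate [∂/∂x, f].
2 x + 2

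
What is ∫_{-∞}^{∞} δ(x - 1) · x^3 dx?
1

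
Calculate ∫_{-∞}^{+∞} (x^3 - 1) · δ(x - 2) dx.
7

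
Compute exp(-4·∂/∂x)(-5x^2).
- 5 x^{2} + 40 x - 80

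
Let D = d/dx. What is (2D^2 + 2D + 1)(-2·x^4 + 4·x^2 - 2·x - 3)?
- 2 x^{4} - 16 x^{3} - 44 x^{2} + 14 x + 9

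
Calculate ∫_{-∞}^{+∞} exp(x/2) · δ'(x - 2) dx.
- \frac{e}{2}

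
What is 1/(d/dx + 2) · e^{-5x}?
- \frac{e^{- 5 x}}{3}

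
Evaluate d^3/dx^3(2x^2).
0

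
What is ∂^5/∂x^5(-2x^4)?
0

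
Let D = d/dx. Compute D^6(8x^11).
2661120 x^{5}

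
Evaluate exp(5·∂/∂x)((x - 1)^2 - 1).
x^{2} + 8 x + 15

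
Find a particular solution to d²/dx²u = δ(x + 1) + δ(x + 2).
\frac{|x + 1|}{2} + \frac{|x + 2|}{2}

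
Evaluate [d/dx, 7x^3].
21 x^{2}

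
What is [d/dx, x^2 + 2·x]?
2 x + 2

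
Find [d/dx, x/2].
\frac{1}{2}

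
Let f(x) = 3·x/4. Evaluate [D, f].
\frac{3}{4}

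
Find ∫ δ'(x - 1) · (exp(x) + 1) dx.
- e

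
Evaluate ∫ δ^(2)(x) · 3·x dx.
0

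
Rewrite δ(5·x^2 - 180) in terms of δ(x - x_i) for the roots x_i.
\frac{\delta(x - 6) + \delta(x + 6)}{60}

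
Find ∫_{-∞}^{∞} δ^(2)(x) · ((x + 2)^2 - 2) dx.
2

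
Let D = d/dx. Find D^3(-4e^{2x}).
- 32 e^{2 x}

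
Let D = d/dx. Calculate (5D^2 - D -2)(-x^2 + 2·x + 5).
2 x^{2} - 2 x - 22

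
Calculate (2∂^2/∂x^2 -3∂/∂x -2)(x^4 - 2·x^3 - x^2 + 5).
- 2 x^{4} - 8 x^{3} + 44 x^{2} - 18 x - 14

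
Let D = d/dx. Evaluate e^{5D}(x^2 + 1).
x^{2} + 10 x + 26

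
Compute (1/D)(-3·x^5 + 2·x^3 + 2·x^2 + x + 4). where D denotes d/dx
- \frac{x^{6}}{2} + \frac{x^{4}}{2} + \frac{2 x^{3}}{3} + \frac{x^{2}}{2} + 4 x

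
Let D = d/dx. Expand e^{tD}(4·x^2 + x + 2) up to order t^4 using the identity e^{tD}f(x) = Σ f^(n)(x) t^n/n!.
4 t^{2} + t \left(8 x + 1\right) + 4 x^{2} + x + 2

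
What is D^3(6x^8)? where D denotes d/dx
2016 x^{5}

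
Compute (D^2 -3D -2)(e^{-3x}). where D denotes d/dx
16 e^{- 3 x}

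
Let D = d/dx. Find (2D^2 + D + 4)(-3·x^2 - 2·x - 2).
- 12 x^{2} - 14 x - 22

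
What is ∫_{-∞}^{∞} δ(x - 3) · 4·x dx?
12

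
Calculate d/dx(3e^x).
3 e^{x}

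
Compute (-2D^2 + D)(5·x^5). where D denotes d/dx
25 x^{3} \left(x - 8\right)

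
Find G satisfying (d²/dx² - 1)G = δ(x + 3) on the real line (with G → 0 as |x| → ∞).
-\frac{e^{-|x + 3|}}{2}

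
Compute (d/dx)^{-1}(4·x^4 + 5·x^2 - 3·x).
\frac{4 x^{5}}{5} + \frac{5 x^{3}}{3} - \frac{3 x^{2}}{2}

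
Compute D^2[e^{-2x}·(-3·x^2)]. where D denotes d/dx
6 \left(- 2 x^{2} + 4 x - 1\right) e^{- 2 x}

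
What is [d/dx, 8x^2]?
16 x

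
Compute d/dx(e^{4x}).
4 e^{4 x}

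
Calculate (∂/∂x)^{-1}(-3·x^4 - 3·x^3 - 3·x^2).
- \frac{3 x^{5}}{5} - \frac{3 x^{4}}{4} - x^{3}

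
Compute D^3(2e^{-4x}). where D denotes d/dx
- 128 e^{- 4 x}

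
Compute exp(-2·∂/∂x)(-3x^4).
- 3 x^{4} + 24 x^{3} - 72 x^{2} + 96 x - 48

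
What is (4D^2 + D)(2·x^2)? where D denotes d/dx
4 x + 16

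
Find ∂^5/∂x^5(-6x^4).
0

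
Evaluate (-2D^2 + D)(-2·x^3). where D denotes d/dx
6 x \left(4 - x\right)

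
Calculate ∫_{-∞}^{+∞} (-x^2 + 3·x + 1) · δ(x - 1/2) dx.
\frac{9}{4}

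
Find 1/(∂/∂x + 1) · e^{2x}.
\frac{e^{2 x}}{3}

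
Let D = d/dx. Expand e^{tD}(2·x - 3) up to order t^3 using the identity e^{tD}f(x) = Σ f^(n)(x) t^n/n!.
2 t + 2 x - 3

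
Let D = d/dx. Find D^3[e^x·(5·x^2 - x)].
\left(5 x^{2} + 29 x + 27\right) e^{x}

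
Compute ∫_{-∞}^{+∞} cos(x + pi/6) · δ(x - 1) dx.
\cos{\left(\frac{\pi}{6} + 1 \right)}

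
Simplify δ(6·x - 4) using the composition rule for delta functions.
\frac{\delta(x - 2/3)}{6}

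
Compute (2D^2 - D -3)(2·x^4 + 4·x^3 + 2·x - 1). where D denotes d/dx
- 6 x^{4} - 20 x^{3} + 36 x^{2} + 42 x + 1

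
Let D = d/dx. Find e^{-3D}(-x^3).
- x^{3} + 9 x^{2} - 27 x + 27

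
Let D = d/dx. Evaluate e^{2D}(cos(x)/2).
\frac{\cos{\left(x + 2 \right)}}{2}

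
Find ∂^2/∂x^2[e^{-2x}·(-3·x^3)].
6 x \left(- 2 x^{2} + 6 x - 3\right) e^{- 2 x}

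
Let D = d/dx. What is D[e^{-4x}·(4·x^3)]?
x^{2} \left(12 - 16 x\right) e^{- 4 x}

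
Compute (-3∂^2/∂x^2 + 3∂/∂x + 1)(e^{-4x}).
- 59 e^{- 4 x}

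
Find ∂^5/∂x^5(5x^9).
75600 x^{4}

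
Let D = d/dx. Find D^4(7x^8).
11760 x^{4}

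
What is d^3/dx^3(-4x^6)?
- 480 x^{3}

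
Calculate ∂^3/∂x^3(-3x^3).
-18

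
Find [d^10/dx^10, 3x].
30\frac{d^{9}}{dx^{9}}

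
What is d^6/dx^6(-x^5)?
0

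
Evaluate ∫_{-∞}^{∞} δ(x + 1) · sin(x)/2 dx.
- \frac{\sin{\left(1 \right)}}{2}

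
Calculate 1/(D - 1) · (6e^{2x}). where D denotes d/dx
6 e^{2 x}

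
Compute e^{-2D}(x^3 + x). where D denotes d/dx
x^{3} - 6 x^{2} + 13 x - 10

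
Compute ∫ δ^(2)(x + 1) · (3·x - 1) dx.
0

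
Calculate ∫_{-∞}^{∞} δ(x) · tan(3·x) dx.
0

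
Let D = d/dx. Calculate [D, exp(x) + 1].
e^{x}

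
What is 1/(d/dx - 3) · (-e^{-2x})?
\frac{e^{- 2 x}}{5}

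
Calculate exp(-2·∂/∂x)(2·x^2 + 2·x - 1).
2 x^{2} - 6 x + 3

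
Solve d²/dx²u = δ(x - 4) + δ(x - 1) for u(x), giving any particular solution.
\frac{|x - 4|}{2} + \frac{|x - 1|}{2}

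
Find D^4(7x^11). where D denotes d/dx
55440 x^{7}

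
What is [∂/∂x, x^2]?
2 x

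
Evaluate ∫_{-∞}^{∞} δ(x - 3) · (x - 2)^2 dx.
1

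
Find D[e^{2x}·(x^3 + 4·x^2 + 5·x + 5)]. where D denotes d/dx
\left(2 x^{3} + 11 x^{2} + 18 x + 15\right) e^{2 x}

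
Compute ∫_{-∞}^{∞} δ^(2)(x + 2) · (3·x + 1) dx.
0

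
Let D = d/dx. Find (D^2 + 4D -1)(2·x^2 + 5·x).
- 2 x^{2} + 11 x + 24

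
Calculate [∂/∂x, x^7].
7 x^{6}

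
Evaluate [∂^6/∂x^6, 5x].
30\frac{d^{5}}{dx^{5}}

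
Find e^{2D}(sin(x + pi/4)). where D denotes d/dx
\sin{\left(x + \frac{\pi}{4} + 2 \right)}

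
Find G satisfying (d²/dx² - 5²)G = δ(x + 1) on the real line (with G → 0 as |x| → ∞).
-\frac{e^{-5|x + 1|}}{10}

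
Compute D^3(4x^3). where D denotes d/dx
24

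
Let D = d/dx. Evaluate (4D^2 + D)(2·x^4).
8 x^{2} \left(x + 12\right)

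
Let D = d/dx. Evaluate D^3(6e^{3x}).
162 e^{3 x}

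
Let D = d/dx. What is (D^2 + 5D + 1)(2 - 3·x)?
- 3 x - 13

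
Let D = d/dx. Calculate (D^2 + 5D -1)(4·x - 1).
21 - 4 x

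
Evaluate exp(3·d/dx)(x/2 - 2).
\frac{x}{2} - \frac{1}{2}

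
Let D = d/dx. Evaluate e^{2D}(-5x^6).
- 5 x^{6} - 60 x^{5} - 300 x^{4} - 800 x^{3} - 1200 x^{2} - 960 x - 320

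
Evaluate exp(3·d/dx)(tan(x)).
\tan{\left(x + 3 \right)}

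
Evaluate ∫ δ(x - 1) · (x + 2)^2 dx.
9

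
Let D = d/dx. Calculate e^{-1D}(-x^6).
- x^{6} + 6 x^{5} - 15 x^{4} + 20 x^{3} - 15 x^{2} + 6 x - 1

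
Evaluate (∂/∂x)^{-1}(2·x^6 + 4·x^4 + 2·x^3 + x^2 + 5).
\frac{2 x^{7}}{7} + \frac{4 x^{5}}{5} + \frac{x^{4}}{2} + \frac{x^{3}}{3} + 5 x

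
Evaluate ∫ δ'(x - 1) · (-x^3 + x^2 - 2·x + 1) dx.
3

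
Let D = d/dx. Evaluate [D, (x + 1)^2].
2 x + 2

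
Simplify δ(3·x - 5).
\frac{\delta(x - 5/3)}{3}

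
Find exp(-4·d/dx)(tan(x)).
\tan{\left(x - 4 \right)}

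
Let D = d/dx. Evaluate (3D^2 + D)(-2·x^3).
6 x \left(- x - 6\right)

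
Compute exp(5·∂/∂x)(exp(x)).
e^{x + 5}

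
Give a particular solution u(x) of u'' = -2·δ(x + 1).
-|x + 1|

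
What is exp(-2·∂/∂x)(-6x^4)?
- 6 x^{4} + 48 x^{3} - 144 x^{2} + 192 x - 96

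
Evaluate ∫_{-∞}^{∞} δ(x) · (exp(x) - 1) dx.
0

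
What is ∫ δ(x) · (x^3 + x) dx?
0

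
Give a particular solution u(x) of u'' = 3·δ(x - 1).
\frac{3|x - 1|}{2}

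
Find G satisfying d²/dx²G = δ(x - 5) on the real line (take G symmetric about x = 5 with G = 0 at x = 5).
\frac{|x - 5|}{2}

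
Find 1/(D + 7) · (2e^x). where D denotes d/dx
\frac{e^{x}}{4}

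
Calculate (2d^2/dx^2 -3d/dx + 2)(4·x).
8 x - 12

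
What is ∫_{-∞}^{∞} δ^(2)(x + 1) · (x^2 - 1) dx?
2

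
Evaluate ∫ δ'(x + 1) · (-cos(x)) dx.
\sin{\left(1 \right)}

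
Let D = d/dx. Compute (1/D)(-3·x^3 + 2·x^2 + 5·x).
- \frac{3 x^{4}}{4} + \frac{2 x^{3}}{3} + \frac{5 x^{2}}{2}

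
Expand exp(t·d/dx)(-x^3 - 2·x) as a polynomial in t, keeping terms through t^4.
- t^{3} - 3 t^{2} x - t \left(3 x^{2} + 2\right) - x^{3} - 2 x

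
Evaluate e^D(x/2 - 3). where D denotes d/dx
\frac{x}{2} - \frac{5}{2}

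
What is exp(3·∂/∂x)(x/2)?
\frac{x}{2} + \frac{3}{2}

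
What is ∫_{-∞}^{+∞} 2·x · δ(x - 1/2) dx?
1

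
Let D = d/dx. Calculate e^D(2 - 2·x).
- 2 x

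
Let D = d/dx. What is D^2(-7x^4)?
- 84 x^{2}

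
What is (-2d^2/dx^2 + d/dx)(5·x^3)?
15 x \left(x - 4\right)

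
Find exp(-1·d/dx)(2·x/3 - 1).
\frac{2 x}{3} - \frac{5}{3}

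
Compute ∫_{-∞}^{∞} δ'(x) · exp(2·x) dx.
-2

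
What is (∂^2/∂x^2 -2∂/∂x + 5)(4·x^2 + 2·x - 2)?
20 x^{2} - 6 x - 6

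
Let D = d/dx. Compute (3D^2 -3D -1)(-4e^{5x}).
- 236 e^{5 x}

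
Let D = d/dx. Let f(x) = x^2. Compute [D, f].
2 x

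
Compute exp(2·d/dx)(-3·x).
- 3 x - 6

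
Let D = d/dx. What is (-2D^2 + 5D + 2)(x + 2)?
2 x + 9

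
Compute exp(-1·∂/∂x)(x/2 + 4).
\frac{x}{2} + \frac{7}{2}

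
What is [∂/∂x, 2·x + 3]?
2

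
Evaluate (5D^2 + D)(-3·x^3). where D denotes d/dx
9 x \left(- x - 10\right)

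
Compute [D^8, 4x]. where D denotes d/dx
32D^{7}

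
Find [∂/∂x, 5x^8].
40 x^{7}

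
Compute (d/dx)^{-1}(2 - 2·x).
- x^{2} + 2 x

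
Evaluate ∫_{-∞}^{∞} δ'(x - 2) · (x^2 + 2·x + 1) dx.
-6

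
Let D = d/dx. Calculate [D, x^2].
2 x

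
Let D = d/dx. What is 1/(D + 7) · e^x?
\frac{e^{x}}{8}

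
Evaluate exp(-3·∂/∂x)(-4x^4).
- 4 x^{4} + 48 x^{3} - 216 x^{2} + 432 x - 324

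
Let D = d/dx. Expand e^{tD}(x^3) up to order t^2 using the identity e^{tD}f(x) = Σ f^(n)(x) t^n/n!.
x \left(3 t^{2} + 3 t x + x^{2}\right)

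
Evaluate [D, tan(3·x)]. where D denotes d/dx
\frac{3}{\cos^{2}{\left(3 x \right)}}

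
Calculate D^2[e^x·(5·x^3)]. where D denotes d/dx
5 x \left(x^{2} + 6 x + 6\right) e^{x}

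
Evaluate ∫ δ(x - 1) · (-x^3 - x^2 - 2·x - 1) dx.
-5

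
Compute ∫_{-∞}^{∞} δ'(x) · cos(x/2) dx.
0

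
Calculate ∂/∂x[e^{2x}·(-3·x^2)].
6 x \left(- x - 1\right) e^{2 x}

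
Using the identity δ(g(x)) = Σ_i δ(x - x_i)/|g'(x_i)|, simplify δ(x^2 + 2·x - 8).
\frac{\delta(x - 2) + \delta(x + 4)}{6}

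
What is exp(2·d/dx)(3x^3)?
3 x^{3} + 18 x^{2} + 36 x + 24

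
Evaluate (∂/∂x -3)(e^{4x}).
e^{4 x}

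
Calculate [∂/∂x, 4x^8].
32 x^{7}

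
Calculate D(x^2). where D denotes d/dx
2 x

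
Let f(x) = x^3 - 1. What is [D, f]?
3 x^{2}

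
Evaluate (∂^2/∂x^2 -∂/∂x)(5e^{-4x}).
100 e^{- 4 x}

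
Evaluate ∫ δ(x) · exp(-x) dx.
1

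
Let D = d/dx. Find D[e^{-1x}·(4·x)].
4 \left(1 - x\right) e^{- x}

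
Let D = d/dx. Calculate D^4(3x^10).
15120 x^{6}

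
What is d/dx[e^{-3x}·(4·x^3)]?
12 x^{2} \left(1 - x\right) e^{- 3 x}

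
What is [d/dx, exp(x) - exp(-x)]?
2 \cosh{\left(x \right)}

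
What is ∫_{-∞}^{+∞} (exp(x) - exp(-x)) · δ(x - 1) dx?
2 \sinh{\left(1 \right)}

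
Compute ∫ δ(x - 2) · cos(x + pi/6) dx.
\cos{\left(\frac{\pi}{6} + 2 \right)}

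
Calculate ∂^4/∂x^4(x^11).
7920 x^{7}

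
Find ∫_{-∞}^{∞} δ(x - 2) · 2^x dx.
4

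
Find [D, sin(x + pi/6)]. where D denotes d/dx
\cos{\left(x + \frac{\pi}{6} \right)}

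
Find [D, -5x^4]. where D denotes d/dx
- 20 x^{3}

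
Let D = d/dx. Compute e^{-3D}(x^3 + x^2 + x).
x^{3} - 8 x^{2} + 22 x - 21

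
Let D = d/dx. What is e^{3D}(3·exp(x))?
3 e^{x + 3}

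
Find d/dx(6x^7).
42 x^{6}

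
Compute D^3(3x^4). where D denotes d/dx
72 x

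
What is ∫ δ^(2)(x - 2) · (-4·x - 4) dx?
0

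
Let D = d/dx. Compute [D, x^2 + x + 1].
2 x + 1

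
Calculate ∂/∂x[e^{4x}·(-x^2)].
2 x \left(- 2 x - 1\right) e^{4 x}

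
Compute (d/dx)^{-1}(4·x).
2 x^{2}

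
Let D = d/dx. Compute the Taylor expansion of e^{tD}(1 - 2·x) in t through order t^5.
- 2 t - 2 x + 1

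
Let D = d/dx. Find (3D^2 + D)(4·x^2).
8 x + 24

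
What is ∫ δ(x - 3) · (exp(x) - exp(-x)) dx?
2 \sinh{\left(3 \right)}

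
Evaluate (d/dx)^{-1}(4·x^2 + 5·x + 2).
\frac{4 x^{3}}{3} + \frac{5 x^{2}}{2} + 2 x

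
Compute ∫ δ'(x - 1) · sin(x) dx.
- \cos{\left(1 \right)}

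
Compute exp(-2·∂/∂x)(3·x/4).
\frac{3 x}{4} - \frac{3}{2}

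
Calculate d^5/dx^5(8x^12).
760320 x^{7}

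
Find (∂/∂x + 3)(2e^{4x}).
14 e^{4 x}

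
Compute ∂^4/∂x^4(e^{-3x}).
81 e^{- 3 x}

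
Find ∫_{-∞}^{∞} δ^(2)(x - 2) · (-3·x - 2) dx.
0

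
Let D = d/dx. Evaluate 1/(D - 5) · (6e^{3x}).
- 3 e^{3 x}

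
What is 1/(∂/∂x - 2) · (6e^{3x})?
6 e^{3 x}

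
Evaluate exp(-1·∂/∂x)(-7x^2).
- 7 x^{2} + 14 x - 7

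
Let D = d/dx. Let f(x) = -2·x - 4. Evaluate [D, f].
-2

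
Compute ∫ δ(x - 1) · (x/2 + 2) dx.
\frac{5}{2}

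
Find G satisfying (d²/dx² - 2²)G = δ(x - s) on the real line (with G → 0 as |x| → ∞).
-\frac{e^{-2|x-s|}}{4}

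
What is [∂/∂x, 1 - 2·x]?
-2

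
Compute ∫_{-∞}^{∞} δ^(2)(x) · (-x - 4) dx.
0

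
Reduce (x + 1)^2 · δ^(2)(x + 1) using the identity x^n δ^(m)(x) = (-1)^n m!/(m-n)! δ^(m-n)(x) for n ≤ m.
2\delta(x + 1)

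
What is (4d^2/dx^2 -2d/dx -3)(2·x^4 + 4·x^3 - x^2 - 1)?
- 6 x^{4} - 28 x^{3} + 75 x^{2} + 100 x - 5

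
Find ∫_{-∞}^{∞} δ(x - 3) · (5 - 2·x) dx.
-1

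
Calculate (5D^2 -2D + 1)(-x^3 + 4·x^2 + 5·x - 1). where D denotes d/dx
- x^{3} + 10 x^{2} - 41 x + 29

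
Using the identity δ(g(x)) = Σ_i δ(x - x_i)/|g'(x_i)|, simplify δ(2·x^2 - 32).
\frac{\delta(x - 4) + \delta(x + 4)}{16}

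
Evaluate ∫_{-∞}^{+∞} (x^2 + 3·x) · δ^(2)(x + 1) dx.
2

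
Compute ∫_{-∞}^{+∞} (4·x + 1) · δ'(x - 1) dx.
-4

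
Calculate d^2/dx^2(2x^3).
12 x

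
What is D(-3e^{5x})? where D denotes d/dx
- 15 e^{5 x}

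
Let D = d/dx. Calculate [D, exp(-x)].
- e^{- x}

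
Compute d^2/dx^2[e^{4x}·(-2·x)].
\left(- 32 x - 16\right) e^{4 x}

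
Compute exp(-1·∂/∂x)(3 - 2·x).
5 - 2 x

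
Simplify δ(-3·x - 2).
\frac{\delta(x + 2/3)}{3}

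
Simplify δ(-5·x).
\frac{\delta(x)}{5}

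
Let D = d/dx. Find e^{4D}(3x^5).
3 x^{5} + 60 x^{4} + 480 x^{3} + 1920 x^{2} + 3840 x + 3072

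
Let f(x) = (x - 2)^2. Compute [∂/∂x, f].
2 x - 4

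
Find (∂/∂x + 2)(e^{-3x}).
- e^{- 3 x}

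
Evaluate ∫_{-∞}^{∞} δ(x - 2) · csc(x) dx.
\csc{\left(2 \right)}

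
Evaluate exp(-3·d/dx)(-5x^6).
- 5 x^{6} + 90 x^{5} - 675 x^{4} + 2700 x^{3} - 6075 x^{2} + 7290 x - 3645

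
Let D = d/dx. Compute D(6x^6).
36 x^{5}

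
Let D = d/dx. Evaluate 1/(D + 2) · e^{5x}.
\frac{e^{5 x}}{7}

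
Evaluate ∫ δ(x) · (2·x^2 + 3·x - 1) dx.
-1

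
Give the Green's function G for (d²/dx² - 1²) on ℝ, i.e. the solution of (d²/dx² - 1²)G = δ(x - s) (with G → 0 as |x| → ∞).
-\frac{e^{-|x-s|}}{2}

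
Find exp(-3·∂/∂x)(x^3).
x^{3} - 9 x^{2} + 27 x - 27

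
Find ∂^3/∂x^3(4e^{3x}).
108 e^{3 x}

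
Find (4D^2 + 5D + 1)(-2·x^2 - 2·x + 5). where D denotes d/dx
- 2 x^{2} - 22 x - 21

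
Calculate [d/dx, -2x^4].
- 8 x^{3}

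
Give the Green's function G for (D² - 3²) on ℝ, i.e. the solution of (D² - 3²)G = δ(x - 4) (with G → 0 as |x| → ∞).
-\frac{e^{-3|x - 4|}}{6}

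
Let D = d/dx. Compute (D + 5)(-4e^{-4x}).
- 4 e^{- 4 x}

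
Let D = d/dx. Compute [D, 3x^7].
21 x^{6}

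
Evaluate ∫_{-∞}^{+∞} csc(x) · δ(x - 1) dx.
\csc{\left(1 \right)}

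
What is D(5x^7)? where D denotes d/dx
35 x^{6}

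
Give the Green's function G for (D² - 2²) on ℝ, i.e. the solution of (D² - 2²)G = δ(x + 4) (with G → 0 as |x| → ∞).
-\frac{e^{-2|x + 4|}}{4}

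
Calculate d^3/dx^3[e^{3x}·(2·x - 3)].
\left(54 x - 27\right) e^{3 x}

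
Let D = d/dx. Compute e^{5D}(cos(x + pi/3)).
\cos{\left(x + \frac{\pi}{3} + 5 \right)}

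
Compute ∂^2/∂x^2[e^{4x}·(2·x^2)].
\left(32 x^{2} + 32 x + 4\right) e^{4 x}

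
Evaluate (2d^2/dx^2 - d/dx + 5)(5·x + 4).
25 x + 15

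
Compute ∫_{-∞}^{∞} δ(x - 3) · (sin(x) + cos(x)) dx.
\cos{\left(3 \right)} + \sin{\left(3 \right)}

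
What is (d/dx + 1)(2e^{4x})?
10 e^{4 x}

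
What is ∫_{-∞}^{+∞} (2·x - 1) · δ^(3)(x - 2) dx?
0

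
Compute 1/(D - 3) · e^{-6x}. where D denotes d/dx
- \frac{e^{- 6 x}}{9}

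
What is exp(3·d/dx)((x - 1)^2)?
x^{2} + 4 x + 4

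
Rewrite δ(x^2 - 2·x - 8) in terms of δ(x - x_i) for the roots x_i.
\frac{\delta(x - 4) + \delta(x + 2)}{6}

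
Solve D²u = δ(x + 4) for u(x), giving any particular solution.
\frac{|x + 4|}{2}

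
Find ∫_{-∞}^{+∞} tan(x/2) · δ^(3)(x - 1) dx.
- \tan^{2}{\left(\frac{1}{2} \right)} - \frac{1}{4} - \frac{3 \tan^{4}{\left(\frac{1}{2} \right)}}{4}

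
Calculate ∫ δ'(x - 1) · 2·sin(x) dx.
- 2 \cos{\left(1 \right)}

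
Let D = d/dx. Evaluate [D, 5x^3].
15 x^{2}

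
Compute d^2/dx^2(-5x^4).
- 60 x^{2}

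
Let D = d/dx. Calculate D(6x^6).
36 x^{5}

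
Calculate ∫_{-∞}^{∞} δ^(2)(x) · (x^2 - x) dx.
2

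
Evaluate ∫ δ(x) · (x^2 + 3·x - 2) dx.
-2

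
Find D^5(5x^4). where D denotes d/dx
0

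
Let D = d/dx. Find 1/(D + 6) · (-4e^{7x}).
- \frac{4 e^{7 x}}{13}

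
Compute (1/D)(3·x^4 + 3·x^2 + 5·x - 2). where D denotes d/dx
\frac{3 x^{5}}{5} + x^{3} + \frac{5 x^{2}}{2} - 2 x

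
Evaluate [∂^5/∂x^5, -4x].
-20\frac{d^{4}}{dx^{4}}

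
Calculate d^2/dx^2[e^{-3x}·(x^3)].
3 x \left(3 x^{2} - 6 x + 2\right) e^{- 3 x}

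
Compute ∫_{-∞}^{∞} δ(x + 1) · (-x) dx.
1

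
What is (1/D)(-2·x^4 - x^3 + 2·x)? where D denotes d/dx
- \frac{2 x^{5}}{5} - \frac{x^{4}}{4} + x^{2}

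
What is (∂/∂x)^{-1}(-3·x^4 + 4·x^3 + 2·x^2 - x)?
- \frac{3 x^{5}}{5} + x^{4} + \frac{2 x^{3}}{3} - \frac{x^{2}}{2}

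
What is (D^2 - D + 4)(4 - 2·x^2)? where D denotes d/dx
- 8 x^{2} + 4 x + 12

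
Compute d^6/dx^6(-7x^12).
- 4656960 x^{6}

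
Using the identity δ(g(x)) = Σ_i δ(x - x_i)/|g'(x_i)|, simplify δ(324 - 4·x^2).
\frac{\delta(x - 9) + \delta(x + 9)}{72}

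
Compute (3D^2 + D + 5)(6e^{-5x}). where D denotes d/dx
450 e^{- 5 x}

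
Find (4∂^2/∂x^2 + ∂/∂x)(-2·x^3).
6 x \left(- x - 8\right)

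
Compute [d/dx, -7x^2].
- 14 x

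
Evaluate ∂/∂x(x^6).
6 x^{5}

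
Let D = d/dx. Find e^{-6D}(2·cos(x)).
2 \cos{\left(x - 6 \right)}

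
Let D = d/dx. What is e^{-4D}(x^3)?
x^{3} - 12 x^{2} + 48 x - 64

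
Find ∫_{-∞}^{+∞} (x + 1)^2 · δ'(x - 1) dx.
-4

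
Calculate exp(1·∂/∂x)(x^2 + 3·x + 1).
x^{2} + 5 x + 5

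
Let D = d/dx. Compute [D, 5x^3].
15 x^{2}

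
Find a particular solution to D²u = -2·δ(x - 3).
-|x - 3|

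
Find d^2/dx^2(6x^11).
660 x^{9}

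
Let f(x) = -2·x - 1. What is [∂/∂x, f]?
-2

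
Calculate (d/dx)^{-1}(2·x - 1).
x^{2} - x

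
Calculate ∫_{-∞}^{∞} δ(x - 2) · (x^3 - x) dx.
6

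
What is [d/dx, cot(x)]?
- \frac{1}{\sin^{2}{\left(x \right)}}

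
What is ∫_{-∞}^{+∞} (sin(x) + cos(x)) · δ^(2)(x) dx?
-1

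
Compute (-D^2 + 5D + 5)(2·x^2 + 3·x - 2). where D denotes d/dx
10 x^{2} + 35 x + 1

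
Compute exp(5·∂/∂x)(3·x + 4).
3 x + 19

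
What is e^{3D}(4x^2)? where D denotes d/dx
4 x^{2} + 24 x + 36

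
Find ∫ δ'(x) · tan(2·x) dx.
-2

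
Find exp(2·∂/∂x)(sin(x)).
\sin{\left(x + 2 \right)}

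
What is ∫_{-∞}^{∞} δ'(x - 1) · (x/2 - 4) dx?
- \frac{1}{2}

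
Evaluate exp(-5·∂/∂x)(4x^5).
4 x^{5} - 100 x^{4} + 1000 x^{3} - 5000 x^{2} + 12500 x - 12500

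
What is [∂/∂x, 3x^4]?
12 x^{3}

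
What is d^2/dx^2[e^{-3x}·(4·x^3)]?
12 x \left(3 x^{2} - 6 x + 2\right) e^{- 3 x}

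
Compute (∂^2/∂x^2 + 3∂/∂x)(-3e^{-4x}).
- 12 e^{- 4 x}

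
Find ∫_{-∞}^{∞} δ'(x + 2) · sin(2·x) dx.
- 2 \cos{\left(4 \right)}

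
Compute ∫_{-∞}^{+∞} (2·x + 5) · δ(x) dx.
5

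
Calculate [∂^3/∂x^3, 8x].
24\frac{d^{2}}{dx^{2}}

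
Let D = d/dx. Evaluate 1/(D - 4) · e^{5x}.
e^{5 x}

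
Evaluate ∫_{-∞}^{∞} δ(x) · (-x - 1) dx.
-1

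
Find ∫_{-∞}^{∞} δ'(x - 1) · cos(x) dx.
\sin{\left(1 \right)}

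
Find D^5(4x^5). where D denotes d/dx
480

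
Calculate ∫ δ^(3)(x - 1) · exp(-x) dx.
e^{-1}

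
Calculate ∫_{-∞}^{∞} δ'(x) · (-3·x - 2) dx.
3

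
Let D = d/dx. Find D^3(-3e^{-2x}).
24 e^{- 2 x}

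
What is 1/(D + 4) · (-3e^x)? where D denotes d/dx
- \frac{3 e^{x}}{5}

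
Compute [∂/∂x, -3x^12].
- 36 x^{11}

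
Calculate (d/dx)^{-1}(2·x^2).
\frac{2 x^{3}}{3}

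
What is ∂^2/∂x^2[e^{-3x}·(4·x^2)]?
4 \left(9 x^{2} - 12 x + 2\right) e^{- 3 x}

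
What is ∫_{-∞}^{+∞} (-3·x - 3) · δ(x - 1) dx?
-6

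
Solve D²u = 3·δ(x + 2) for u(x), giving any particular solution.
\frac{3|x + 2|}{2}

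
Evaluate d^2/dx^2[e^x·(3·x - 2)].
\left(3 x + 4\right) e^{x}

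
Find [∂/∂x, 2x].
2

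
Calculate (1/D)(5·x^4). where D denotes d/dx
x^{5}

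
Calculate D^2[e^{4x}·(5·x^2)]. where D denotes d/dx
\left(80 x^{2} + 80 x + 10\right) e^{4 x}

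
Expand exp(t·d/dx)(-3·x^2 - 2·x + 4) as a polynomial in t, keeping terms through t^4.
- 3 t^{2} - 2 t \left(3 x + 1\right) - 3 x^{2} - 2 x + 4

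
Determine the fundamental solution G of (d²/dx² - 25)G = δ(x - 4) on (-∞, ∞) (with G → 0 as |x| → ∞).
-\frac{e^{-5|x - 4|}}{10}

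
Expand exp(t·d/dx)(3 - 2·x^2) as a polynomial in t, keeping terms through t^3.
- 2 t^{2} - 4 t x - 2 x^{2} + 3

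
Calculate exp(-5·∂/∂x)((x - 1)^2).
x^{2} - 12 x + 36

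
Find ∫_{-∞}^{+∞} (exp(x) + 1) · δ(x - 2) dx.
1 + e^{2}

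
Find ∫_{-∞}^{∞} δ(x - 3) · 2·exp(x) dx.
2 e^{3}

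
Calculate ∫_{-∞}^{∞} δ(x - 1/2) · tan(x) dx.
\tan{\left(\frac{1}{2} \right)}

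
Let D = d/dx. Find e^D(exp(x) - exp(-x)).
2 \sinh{\left(x + 1 \right)}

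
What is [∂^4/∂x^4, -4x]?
-16\frac{d^{3}}{dx^{3}}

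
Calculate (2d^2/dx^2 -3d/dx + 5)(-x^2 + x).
- 5 x^{2} + 11 x - 7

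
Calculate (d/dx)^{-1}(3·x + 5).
\frac{3 x^{2}}{2} + 5 x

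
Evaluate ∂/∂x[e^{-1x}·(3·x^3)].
3 x^{2} \left(3 - x\right) e^{- x}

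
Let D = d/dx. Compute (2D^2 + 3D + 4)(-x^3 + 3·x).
- 4 x^{3} - 9 x^{2} + 9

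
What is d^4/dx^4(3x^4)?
72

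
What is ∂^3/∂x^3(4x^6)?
480 x^{3}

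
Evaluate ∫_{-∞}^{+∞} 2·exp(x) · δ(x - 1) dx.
2 e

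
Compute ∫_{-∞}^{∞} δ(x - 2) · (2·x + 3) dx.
7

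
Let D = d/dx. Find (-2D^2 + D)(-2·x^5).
10 x^{3} \left(8 - x\right)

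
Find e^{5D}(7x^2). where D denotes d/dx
7 x^{2} + 70 x + 175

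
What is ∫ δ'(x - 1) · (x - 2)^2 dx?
2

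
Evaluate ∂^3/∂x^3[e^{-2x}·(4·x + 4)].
16 \left(1 - 2 x\right) e^{- 2 x}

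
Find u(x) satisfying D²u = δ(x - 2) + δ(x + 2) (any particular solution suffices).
\frac{|x - 2|}{2} + \frac{|x + 2|}{2}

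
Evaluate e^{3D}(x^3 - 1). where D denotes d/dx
x^{3} + 9 x^{2} + 27 x + 26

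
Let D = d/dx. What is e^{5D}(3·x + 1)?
3 x + 16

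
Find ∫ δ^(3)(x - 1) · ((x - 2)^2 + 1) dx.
0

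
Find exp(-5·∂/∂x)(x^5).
x^{5} - 25 x^{4} + 250 x^{3} - 1250 x^{2} + 3125 x - 3125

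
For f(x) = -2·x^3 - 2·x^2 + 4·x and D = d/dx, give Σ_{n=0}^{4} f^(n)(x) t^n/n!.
- 2 t^{3} - 2 t^{2} \left(3 x + 1\right) - 2 t \left(3 x^{2} + 2 x - 2\right) - 2 x^{3} - 2 x^{2} + 4 x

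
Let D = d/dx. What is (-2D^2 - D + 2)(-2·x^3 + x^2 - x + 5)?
- 4 x^{3} + 8 x^{2} + 20 x + 7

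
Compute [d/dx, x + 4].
1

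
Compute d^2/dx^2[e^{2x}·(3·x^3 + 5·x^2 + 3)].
\left(12 x^{3} + 56 x^{2} + 58 x + 22\right) e^{2 x}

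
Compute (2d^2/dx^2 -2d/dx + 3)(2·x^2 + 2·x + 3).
6 x^{2} - 2 x + 13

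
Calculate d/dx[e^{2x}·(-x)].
\left(- 2 x - 1\right) e^{2 x}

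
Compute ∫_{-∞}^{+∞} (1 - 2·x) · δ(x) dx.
1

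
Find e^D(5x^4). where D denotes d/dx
5 x^{4} + 20 x^{3} + 30 x^{2} + 20 x + 5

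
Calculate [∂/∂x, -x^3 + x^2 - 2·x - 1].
- 3 x^{2} + 2 x - 2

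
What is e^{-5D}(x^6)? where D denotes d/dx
x^{6} - 30 x^{5} + 375 x^{4} - 2500 x^{3} + 9375 x^{2} - 18750 x + 15625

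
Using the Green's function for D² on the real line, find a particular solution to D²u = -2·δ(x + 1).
-|x + 1|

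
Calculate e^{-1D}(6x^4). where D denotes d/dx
6 x^{4} - 24 x^{3} + 36 x^{2} - 24 x + 6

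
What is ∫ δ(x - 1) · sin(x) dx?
\sin{\left(1 \right)}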